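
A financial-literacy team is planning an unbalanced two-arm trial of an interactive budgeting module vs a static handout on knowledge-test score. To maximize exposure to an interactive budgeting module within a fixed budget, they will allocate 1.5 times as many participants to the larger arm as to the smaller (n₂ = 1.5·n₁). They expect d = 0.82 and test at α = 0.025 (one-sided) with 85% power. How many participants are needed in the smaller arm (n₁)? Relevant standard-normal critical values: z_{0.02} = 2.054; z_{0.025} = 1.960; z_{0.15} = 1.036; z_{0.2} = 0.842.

With allocation ratio k = n₂/n₁ = 1.5, Var(x̄₁−x̄₂) = σ²(1/n₁ + 1/(k·n₁)) = σ²·(k+1)/(k·n₁).
So n₁ = (1 + 1/k)·((z_{α} + z_β)/d)² = 1.667 × (2.996/0.82)².
n₁ = 1.667 × 13.35 = 22.2.
Round up: n₁ = 23, giving n₂ = ⌈1.5 × 23⌉ = ⌈34.5⌉ = 35.

n₁ = 23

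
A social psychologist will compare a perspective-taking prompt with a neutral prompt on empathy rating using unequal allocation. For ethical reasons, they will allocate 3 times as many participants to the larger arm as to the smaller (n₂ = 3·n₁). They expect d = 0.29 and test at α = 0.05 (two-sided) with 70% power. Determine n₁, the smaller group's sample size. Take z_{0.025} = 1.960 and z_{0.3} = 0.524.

n₁ = 98

With allocation ratio k = n₂/n₁ = 3, Var(x̄₁−x̄₂) = σ²(1/n₁ + 1/(k·n₁)) = σ²·(k+1)/(k·n₁).
So n₁ = (1 + 1/k)·((z_{α/2} + z_β)/d)² = 1.333 × (2.484/0.29)².
n₁ = 1.333 × 73.37 = 97.8.
Round up: n₁ = 98, giving n₂ = 3 × 98 = 294.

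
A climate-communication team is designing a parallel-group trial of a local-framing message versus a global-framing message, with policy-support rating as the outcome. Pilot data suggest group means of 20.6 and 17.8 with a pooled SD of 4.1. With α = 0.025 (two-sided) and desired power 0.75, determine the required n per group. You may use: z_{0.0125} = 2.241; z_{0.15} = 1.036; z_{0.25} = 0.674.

Cohen's d = |M₁ − M₂| / SD_pooled = |20.6 − 17.8| / 4.1 = 2.8 / 4.1 = 0.683.
For two independent groups with equal n: n = 2·((z_{α/2} + z_β) / d)².
z_{α/2} + z_β = 2.241 + 0.674 = 2.915.
n = 2 × (2.915 / 0.683)² = 2 × 4.268² = 2 × 18.22 = 36.4.
Round up to the next whole participant.

n = 37 per group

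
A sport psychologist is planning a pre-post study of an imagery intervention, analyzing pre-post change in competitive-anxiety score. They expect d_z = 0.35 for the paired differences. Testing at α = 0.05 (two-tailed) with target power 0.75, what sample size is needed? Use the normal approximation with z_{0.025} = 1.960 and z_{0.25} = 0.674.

For a paired (one-sample on differences) test: n = ((z_{α/2} + z_β) / d)².
z_{α/2} + z_β = 1.960 + 0.674 = 2.634.
n = (2.634 / 0.35)² = 7.526² = 56.64.
Round up.

n = 57 pairs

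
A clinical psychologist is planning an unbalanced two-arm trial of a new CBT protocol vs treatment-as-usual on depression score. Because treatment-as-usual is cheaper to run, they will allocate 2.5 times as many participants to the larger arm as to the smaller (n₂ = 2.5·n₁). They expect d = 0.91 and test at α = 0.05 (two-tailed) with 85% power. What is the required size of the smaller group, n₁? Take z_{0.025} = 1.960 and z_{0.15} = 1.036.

n₁ = 16

With allocation ratio k = n₂/n₁ = 2.5, Var(x̄₁−x̄₂) = σ²(1/n₁ + 1/(k·n₁)) = σ²·(k+1)/(k·n₁).
So n₁ = (1 + 1/k)·((z_{α/2} + z_β)/d)² = 1.400 × (2.996/0.91)².
n₁ = 1.400 × 10.84 = 15.2.
Round up: n₁ = 16, giving n₂ = 2.5 × 16 = 40.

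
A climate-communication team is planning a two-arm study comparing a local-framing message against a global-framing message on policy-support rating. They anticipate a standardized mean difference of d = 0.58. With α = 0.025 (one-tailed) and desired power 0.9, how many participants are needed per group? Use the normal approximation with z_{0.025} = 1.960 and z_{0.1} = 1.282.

n = 63 per group

For two independent groups with equal n: n = 2·((z_{α} + z_β) / d)².
z_{α} + z_β = 1.960 + 1.282 = 3.242.
n = 2 × (3.242 / 0.58)² = 2 × 5.590² = 2 × 31.24 = 62.5.
Round up to the next whole participant.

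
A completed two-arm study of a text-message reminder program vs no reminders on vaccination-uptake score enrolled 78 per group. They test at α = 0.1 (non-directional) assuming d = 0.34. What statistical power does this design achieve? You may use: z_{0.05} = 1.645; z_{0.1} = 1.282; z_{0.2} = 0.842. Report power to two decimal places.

For two equal groups, power = Φ(d·√(n/2) − z_{α/2}).
d·√(n/2) = 0.34 × √(78/2) = 0.34 × 6.245 = 2.123.
z_β = 2.123 − 1.645 = 0.478.
Power = Φ(0.478) = 0.684.

power ≈ 0.68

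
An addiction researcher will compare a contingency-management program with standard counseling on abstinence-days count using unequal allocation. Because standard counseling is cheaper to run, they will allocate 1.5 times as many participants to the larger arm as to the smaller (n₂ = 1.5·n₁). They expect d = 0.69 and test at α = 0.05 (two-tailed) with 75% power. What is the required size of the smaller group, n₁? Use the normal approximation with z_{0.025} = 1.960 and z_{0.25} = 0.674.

With allocation ratio k = n₂/n₁ = 1.5, Var(x̄₁−x̄₂) = σ²(1/n₁ + 1/(k·n₁)) = σ²·(k+1)/(k·n₁).
So n₁ = (1 + 1/k)·((z_{α/2} + z_β)/d)² = 1.667 × (2.634/0.69)².
n₁ = 1.667 × 14.57 = 24.3.
Round up: n₁ = 25, giving n₂ = ⌈1.5 × 25⌉ = ⌈37.5⌉ = 38.

n₁ = 25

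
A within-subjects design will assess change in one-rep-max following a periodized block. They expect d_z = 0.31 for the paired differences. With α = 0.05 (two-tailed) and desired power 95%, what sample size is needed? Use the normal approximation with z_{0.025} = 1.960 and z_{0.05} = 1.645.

n = 136 pairs

For a paired (one-sample on differences) test: n = ((z_{α/2} + z_β) / d)².
z_{α/2} + z_β = 1.960 + 1.645 = 3.605.
n = (3.605 / 0.31)² = 11.629² = 135.23.
Round up.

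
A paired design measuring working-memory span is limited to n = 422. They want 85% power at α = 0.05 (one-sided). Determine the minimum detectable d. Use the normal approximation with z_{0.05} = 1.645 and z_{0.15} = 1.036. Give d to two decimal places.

For a single sample (or paired design) of n = 422: d_min = (z_{α} + z_β)/√n.
z-sum = 1.645 + 1.036 = 2.681.
d_min = 2.681 / √422 = 2.681 / 20.543 = 0.131.

d_min ≈ 0.13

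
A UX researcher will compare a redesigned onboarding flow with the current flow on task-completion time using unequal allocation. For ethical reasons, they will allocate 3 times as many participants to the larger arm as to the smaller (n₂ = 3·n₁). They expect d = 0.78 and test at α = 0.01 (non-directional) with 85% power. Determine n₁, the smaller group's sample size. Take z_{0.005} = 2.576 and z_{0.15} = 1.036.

n₁ = 29

With allocation ratio k = n₂/n₁ = 3, Var(x̄₁−x̄₂) = σ²(1/n₁ + 1/(k·n₁)) = σ²·(k+1)/(k·n₁).
So n₁ = (1 + 1/k)·((z_{α/2} + z_β)/d)² = 1.333 × (3.612/0.78)².
n₁ = 1.333 × 21.44 = 28.6.
Round up: n₁ = 29, giving n₂ = 3 × 29 = 87.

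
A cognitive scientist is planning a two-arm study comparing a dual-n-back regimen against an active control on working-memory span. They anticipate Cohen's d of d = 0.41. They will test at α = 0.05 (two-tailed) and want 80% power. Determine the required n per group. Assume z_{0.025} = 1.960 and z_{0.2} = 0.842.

n = 94 per group

For two independent groups with equal n: n = 2·((z_{α/2} + z_β) / d)².
z_{α/2} + z_β = 1.960 + 0.842 = 2.802.
n = 2 × (2.802 / 0.41)² = 2 × 6.834² = 2 × 46.71 = 93.4.
Round up to the next whole participant.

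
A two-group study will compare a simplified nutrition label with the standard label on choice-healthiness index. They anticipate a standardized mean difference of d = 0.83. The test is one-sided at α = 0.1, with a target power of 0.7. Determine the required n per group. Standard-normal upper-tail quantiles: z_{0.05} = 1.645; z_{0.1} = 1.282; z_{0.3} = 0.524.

n = 10 per group

For two independent groups with equal n: n = 2·((z_{α} + z_β) / d)².
z_{α} + z_β = 1.282 + 0.524 = 1.806.
n = 2 × (1.806 / 0.83)² = 2 × 2.176² = 2 × 4.73 = 9.5.
Round up to the next whole participant.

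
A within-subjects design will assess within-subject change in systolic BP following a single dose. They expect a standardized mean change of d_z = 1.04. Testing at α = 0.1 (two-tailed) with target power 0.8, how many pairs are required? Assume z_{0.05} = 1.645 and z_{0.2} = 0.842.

For a paired (one-sample on differences) test: n = ((z_{α/2} + z_β) / d)².
z_{α/2} + z_β = 1.645 + 0.842 = 2.487.
n = (2.487 / 1.04)² = 2.391² = 5.72.
Round up.

n = 6 pairs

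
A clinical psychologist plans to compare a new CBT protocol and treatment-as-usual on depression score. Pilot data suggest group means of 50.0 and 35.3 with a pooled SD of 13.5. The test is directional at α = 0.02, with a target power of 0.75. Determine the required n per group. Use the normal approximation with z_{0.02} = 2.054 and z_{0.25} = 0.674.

Cohen's d = |M₁ − M₂| / SD_pooled = |50.0 − 35.3| / 13.5 = 14.7 / 13.5 = 1.089.
For two independent groups with equal n: n = 2·((z_{α} + z_β) / d)².
z_{α} + z_β = 2.054 + 0.674 = 2.728.
n = 2 × (2.728 / 1.089)² = 2 × 2.505² = 2 × 6.28 = 12.6.
Round up to the next whole participant.

n = 13 per group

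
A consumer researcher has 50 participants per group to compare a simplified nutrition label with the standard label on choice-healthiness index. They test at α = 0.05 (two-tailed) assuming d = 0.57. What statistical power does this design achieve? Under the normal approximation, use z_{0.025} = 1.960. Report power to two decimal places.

power ≈ 0.81

For two equal groups, power = Φ(d·√(n/2) − z_{α/2}).
d·√(n/2) = 0.57 × √(50/2) = 0.57 × 5.000 = 2.850.
z_β = 2.850 − 1.960 = 0.890.
Power = Φ(0.890) = 0.813.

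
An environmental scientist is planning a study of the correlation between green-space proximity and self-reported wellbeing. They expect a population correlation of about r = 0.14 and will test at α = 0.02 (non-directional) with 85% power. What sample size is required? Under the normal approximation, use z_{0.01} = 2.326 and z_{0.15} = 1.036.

Fisher's z: C = ½·ln((1+r)/(1−r)) = ½·ln(1.3256) = 0.1409.
n = ((z_{α/2} + z_β)/C)² + 3.
(2.326 + 1.036) / 0.1409 = 3.362 / 0.1409 = 23.861.
n = 23.861² + 3 = 569.34 + 3 = 572.3.
Round up.

n = 573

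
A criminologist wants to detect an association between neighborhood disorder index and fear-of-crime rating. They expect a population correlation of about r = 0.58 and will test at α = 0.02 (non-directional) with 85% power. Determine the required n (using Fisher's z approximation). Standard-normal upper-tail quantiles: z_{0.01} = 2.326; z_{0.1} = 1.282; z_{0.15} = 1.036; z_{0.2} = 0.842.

Fisher's z: C = ½·ln((1+r)/(1−r)) = ½·ln(3.7619) = 0.6625.
n = ((z_{α/2} + z_β)/C)² + 3.
(2.326 + 1.036) / 0.6625 = 3.362 / 0.6625 = 5.075.
n = 5.075² + 3 = 25.75 + 3 = 28.8.
Round up.

n = 29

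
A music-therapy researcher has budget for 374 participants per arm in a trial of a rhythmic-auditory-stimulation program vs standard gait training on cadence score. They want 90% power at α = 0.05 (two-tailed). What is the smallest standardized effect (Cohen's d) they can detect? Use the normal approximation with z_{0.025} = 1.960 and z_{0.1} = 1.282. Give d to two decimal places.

d_min ≈ 0.24

For two independent groups of n = 374 each: d_min = (z_{α/2} + z_β)·√(2/n).
z-sum = 1.960 + 1.282 = 3.242.
d_min = 3.242 × √(2/374) = 3.242 × 0.0731 = 0.237.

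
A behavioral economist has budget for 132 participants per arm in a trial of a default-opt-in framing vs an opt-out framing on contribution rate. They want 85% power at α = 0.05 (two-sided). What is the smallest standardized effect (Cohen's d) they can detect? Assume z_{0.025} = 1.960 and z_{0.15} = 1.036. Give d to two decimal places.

For two independent groups of n = 132 each: d_min = (z_{α/2} + z_β)·√(2/n).
z-sum = 1.960 + 1.036 = 2.996.
d_min = 2.996 × √(2/132) = 2.996 × 0.1231 = 0.369.

d_min ≈ 0.37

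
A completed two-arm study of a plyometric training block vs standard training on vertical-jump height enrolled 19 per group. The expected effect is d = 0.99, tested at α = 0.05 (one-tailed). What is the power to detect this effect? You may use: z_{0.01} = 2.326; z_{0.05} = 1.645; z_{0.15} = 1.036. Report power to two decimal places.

For two equal groups, power = Φ(d·√(n/2) − z_{α}).
d·√(n/2) = 0.99 × √(19/2) = 0.99 × 3.082 = 3.051.
z_β = 3.051 − 1.645 = 1.406.
Power = Φ(1.406) = 0.920.

power ≈ 0.92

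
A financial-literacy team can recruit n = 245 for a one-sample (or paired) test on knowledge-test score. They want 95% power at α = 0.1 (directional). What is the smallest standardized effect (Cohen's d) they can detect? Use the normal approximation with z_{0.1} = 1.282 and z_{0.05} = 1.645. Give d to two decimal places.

For a single sample (or paired design) of n = 245: d_min = (z_{α} + z_β)/√n.
z-sum = 1.282 + 1.645 = 2.927.
d_min = 2.927 / √245 = 2.927 / 15.652 = 0.187.

d_min ≈ 0.19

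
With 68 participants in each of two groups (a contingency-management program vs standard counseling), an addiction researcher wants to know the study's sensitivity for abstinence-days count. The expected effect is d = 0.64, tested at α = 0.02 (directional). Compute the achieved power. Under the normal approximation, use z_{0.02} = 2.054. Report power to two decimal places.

power ≈ 0.95

For two equal groups, power = Φ(d·√(n/2) − z_{α}).
d·√(n/2) = 0.64 × √(68/2) = 0.64 × 5.831 = 3.732.
z_β = 3.732 − 2.054 = 1.678.
Power = Φ(1.678) = 0.953.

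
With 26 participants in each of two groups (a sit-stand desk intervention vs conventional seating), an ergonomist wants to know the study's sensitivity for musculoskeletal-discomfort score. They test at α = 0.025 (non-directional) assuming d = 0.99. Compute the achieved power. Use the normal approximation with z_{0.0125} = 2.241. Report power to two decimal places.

power ≈ 0.91

For two equal groups, power = Φ(d·√(n/2) − z_{α/2}).
d·√(n/2) = 0.99 × √(26/2) = 0.99 × 3.606 = 3.569.
z_β = 3.569 − 2.241 = 1.328.
Power = Φ(1.328) = 0.908.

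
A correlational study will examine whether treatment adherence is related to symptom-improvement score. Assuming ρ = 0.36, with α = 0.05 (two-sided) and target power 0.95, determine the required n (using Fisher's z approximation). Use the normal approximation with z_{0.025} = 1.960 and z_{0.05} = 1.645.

Fisher's z: C = ½·ln((1+r)/(1−r)) = ½·ln(2.1250) = 0.3769.
n = ((z_{α/2} + z_β)/C)² + 3.
(1.960 + 1.645) / 0.3769 = 3.605 / 0.3769 = 9.565.
n = 9.565² + 3 = 91.49 + 3 = 94.5.
Round up.

n = 95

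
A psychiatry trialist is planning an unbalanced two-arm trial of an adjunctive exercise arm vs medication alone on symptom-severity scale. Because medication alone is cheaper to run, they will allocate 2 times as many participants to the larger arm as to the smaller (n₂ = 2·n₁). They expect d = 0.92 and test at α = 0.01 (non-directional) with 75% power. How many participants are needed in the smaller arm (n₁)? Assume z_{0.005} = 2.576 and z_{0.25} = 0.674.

n₁ = 19

With allocation ratio k = n₂/n₁ = 2, Var(x̄₁−x̄₂) = σ²(1/n₁ + 1/(k·n₁)) = σ²·(k+1)/(k·n₁).
So n₁ = (1 + 1/k)·((z_{α/2} + z_β)/d)² = 1.500 × (3.250/0.92)².
n₁ = 1.500 × 12.48 = 18.7.
Round up: n₁ = 19, giving n₂ = 2 × 19 = 38.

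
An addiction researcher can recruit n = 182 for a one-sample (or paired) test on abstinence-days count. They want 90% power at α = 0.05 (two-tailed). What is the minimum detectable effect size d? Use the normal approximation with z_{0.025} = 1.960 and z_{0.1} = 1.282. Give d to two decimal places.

d_min ≈ 0.24

For a single sample (or paired design) of n = 182: d_min = (z_{α/2} + z_β)/√n.
z-sum = 1.960 + 1.282 = 3.242.
d_min = 3.242 / √182 = 3.242 / 13.491 = 0.240.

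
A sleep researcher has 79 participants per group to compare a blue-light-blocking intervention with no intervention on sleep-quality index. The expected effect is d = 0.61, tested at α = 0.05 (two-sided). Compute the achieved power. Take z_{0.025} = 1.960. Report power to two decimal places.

For two equal groups, power = Φ(d·√(n/2) − z_{α/2}).
d·√(n/2) = 0.61 × √(79/2) = 0.61 × 6.285 = 3.834.
z_β = 3.834 − 1.960 = 1.874.
Power = Φ(1.874) = 0.970.

power ≈ 0.97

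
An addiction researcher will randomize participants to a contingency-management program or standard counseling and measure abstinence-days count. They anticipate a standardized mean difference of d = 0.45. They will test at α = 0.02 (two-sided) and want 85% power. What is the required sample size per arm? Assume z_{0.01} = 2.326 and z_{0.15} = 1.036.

n = 112 per group

For two independent groups with equal n: n = 2·((z_{α/2} + z_β) / d)².
z_{α/2} + z_β = 2.326 + 1.036 = 3.362.
n = 2 × (3.362 / 0.45)² = 2 × 7.471² = 2 × 55.82 = 111.6.
Round up to the next whole participant.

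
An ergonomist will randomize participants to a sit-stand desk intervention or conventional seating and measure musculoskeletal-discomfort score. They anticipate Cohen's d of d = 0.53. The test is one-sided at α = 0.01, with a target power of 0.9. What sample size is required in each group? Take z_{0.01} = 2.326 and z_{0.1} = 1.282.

For two independent groups with equal n: n = 2·((z_{α} + z_β) / d)².
z_{α} + z_β = 2.326 + 1.282 = 3.608.
n = 2 × (3.608 / 0.53)² = 2 × 6.808² = 2 × 46.34 = 92.7.
Round up to the next whole participant.

n = 93 per group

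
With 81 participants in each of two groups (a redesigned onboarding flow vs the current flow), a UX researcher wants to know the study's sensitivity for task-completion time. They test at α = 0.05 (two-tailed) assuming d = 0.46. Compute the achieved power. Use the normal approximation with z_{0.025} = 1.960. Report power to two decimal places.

For two equal groups, power = Φ(d·√(n/2) − z_{α/2}).
d·√(n/2) = 0.46 × √(81/2) = 0.46 × 6.364 = 2.927.
z_β = 2.927 − 1.960 = 0.967.
Power = Φ(0.967) = 0.833.

power ≈ 0.83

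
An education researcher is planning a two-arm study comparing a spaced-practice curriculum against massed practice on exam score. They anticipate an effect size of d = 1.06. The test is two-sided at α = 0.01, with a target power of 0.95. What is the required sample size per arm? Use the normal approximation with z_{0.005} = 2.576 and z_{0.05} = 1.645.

For two independent groups with equal n: n = 2·((z_{α/2} + z_β) / d)².
z_{α/2} + z_β = 2.576 + 1.645 = 4.221.
n = 2 × (4.221 / 1.06)² = 2 × 3.982² = 2 × 15.86 = 31.7.
Round up to the next whole participant.

n = 32 per group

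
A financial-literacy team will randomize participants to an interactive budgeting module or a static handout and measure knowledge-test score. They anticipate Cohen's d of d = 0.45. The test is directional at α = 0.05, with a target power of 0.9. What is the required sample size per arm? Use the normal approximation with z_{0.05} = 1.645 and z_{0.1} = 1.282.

n = 85 per group

For two independent groups with equal n: n = 2·((z_{α} + z_β) / d)².
z_{α} + z_β = 1.645 + 1.282 = 2.927.
n = 2 × (2.927 / 0.45)² = 2 × 6.504² = 2 × 42.31 = 84.6.
Round up to the next whole participant.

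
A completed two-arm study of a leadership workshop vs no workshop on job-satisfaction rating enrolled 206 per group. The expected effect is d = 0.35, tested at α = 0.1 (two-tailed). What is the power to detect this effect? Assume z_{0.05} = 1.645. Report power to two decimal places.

power ≈ 0.97

For two equal groups, power = Φ(d·√(n/2) − z_{α/2}).
d·√(n/2) = 0.35 × √(206/2) = 0.35 × 10.149 = 3.552.
z_β = 3.552 − 1.645 = 1.907.
Power = Φ(1.907) = 0.972.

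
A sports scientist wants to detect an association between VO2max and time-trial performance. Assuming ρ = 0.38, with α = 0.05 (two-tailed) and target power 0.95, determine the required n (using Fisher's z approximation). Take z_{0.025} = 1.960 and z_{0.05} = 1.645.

n = 85

Fisher's z: C = ½·ln((1+r)/(1−r)) = ½·ln(2.2258) = 0.4001.
n = ((z_{α/2} + z_β)/C)² + 3.
(1.960 + 1.645) / 0.4001 = 3.605 / 0.4001 = 9.010.
n = 9.010² + 3 = 81.18 + 3 = 84.2.
Round up.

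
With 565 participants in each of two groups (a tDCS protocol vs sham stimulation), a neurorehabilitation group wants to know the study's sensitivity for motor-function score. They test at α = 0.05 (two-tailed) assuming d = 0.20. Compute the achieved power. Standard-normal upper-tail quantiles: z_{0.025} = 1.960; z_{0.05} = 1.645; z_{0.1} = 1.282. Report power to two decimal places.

For two equal groups, power = Φ(d·√(n/2) − z_{α/2}).
d·√(n/2) = 0.20 × √(565/2) = 0.20 × 16.808 = 3.362.
z_β = 3.362 − 1.960 = 1.402.
Power = Φ(1.402) = 0.919.

power ≈ 0.92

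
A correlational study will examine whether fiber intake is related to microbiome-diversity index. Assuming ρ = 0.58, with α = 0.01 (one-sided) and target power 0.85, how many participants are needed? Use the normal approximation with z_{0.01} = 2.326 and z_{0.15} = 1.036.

n = 29

Fisher's z: C = ½·ln((1+r)/(1−r)) = ½·ln(3.7619) = 0.6625.
n = ((z_{α} + z_β)/C)² + 3.
(2.326 + 1.036) / 0.6625 = 3.362 / 0.6625 = 5.075.
n = 5.075² + 3 = 25.75 + 3 = 28.8.
Round up.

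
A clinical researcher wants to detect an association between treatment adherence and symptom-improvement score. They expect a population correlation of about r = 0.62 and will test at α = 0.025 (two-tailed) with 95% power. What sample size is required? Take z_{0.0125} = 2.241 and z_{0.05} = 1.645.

Fisher's z: C = ½·ln((1+r)/(1−r)) = ½·ln(4.2632) = 0.7250.
n = ((z_{α/2} + z_β)/C)² + 3.
(2.241 + 1.645) / 0.7250 = 3.886 / 0.7250 = 5.360.
n = 5.360² + 3 = 28.73 + 3 = 31.7.
Round up.

n = 32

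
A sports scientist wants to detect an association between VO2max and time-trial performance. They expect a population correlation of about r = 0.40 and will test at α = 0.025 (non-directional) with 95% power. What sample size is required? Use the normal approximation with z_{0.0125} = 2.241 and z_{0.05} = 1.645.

n = 88

Fisher's z: C = ½·ln((1+r)/(1−r)) = ½·ln(2.3333) = 0.4236.
n = ((z_{α/2} + z_β)/C)² + 3.
(2.241 + 1.645) / 0.4236 = 3.886 / 0.4236 = 9.174.
n = 9.174² + 3 = 84.16 + 3 = 87.2.
Round up.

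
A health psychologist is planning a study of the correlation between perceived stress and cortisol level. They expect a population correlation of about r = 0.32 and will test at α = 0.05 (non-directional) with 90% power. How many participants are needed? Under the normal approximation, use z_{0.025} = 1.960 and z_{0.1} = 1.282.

Fisher's z: C = ½·ln((1+r)/(1−r)) = ½·ln(1.9412) = 0.3316.
n = ((z_{α/2} + z_β)/C)² + 3.
(1.960 + 1.282) / 0.3316 = 3.242 / 0.3316 = 9.777.
n = 9.777² + 3 = 95.59 + 3 = 98.6.
Round up.

n = 99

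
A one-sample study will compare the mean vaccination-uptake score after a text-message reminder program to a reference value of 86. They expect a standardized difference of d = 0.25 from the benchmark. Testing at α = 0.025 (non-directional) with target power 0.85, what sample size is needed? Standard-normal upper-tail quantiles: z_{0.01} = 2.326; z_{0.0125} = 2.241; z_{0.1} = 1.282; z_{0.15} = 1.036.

n = 172

For a one-sample test: n = ((z_{α/2} + z_β) / d)².
z_{α/2} + z_β = 2.241 + 1.036 = 3.277.
n = (3.277 / 0.25)² = 13.108² = 171.82.
Round up.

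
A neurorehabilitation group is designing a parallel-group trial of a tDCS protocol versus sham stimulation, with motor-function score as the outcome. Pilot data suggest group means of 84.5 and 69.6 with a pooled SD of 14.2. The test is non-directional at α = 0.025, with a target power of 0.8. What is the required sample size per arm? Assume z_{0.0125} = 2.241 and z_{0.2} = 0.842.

Cohen's d = |M₁ − M₂| / SD_pooled = |84.5 − 69.6| / 14.2 = 14.9 / 14.2 = 1.049.
For two independent groups with equal n: n = 2·((z_{α/2} + z_β) / d)².
z_{α/2} + z_β = 2.241 + 0.842 = 3.083.
n = 2 × (3.083 / 1.049)² = 2 × 2.939² = 2 × 8.64 = 17.3.
Round up to the next whole participant.

n = 18 per group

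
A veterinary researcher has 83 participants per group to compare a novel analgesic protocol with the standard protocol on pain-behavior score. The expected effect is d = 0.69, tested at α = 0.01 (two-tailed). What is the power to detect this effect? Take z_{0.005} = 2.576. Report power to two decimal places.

power ≈ 0.97

For two equal groups, power = Φ(d·√(n/2) − z_{α/2}).
d·√(n/2) = 0.69 × √(83/2) = 0.69 × 6.442 = 4.445.
z_β = 4.445 − 2.576 = 1.869.
Power = Φ(1.869) = 0.969.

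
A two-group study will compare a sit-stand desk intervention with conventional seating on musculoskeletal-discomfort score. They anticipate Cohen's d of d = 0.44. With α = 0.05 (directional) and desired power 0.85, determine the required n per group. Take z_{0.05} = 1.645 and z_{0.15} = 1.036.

n = 75 per group

For two independent groups with equal n: n = 2·((z_{α} + z_β) / d)².
z_{α} + z_β = 1.645 + 1.036 = 2.681.
n = 2 × (2.681 / 0.44)² = 2 × 6.093² = 2 × 37.13 = 74.3.
Round up to the next whole participant.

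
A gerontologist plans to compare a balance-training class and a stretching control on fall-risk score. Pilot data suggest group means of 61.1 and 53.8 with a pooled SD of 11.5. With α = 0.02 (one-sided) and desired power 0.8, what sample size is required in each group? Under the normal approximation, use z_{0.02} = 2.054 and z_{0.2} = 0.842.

Cohen's d = |M₁ − M₂| / SD_pooled = |61.1 − 53.8| / 11.5 = 7.3 / 11.5 = 0.635.
For two independent groups with equal n: n = 2·((z_{α} + z_β) / d)².
z_{α} + z_β = 2.054 + 0.842 = 2.896.
n = 2 × (2.896 / 0.635)² = 2 × 4.561² = 2 × 20.80 = 41.6.
Round up to the next whole participant.

n = 42 per group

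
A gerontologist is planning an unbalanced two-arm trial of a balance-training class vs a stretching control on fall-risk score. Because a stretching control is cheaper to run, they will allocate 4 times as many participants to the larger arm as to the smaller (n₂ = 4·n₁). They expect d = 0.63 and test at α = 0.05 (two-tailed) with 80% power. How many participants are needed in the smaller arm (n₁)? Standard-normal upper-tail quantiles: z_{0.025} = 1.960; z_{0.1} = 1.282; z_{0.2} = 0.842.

With allocation ratio k = n₂/n₁ = 4, Var(x̄₁−x̄₂) = σ²(1/n₁ + 1/(k·n₁)) = σ²·(k+1)/(k·n₁).
So n₁ = (1 + 1/k)·((z_{α/2} + z_β)/d)² = 1.250 × (2.802/0.63)².
n₁ = 1.250 × 19.78 = 24.7.
Round up: n₁ = 25, giving n₂ = 4 × 25 = 100.

n₁ = 25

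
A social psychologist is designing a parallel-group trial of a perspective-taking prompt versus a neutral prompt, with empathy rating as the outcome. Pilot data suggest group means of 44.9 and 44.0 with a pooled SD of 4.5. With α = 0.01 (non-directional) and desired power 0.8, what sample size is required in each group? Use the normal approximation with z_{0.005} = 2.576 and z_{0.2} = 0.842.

Cohen's d = |M₁ − M₂| / SD_pooled = |44.9 − 44.0| / 4.5 = 0.9 / 4.5 = 0.200.
For two independent groups with equal n: n = 2·((z_{α/2} + z_β) / d)².
z_{α/2} + z_β = 2.576 + 0.842 = 3.418.
n = 2 × (3.418 / 0.200)² = 2 × 17.090² = 2 × 292.07 = 584.1.
Round up to the next whole participant.

n = 585 per group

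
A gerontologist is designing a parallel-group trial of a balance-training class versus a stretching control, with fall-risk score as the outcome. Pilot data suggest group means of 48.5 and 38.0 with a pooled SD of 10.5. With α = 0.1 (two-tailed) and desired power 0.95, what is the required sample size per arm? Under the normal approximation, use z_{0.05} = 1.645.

n = 22 per group

Cohen's d = |M₁ − M₂| / SD_pooled = |48.5 − 38.0| / 10.5 = 10.5 / 10.5 = 1.000.
For two independent groups with equal n: n = 2·((z_{α/2} + z_β) / d)².
z_{α/2} + z_β = 1.645 + 1.645 = 3.290.
n = 2 × (3.290 / 1.000)² = 2 × 3.290² = 2 × 10.82 = 21.6.
Round up to the next whole participant.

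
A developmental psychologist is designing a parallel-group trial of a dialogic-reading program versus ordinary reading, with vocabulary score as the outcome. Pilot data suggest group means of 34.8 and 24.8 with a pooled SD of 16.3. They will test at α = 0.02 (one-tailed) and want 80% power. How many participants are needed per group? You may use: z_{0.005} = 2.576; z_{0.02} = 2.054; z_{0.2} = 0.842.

n = 45 per group

Cohen's d = |M₁ − M₂| / SD_pooled = |34.8 − 24.8| / 16.3 = 10.0 / 16.3 = 0.613.
For two independent groups with equal n: n = 2·((z_{α} + z_β) / d)².
z_{α} + z_β = 2.054 + 0.842 = 2.896.
n = 2 × (2.896 / 0.613)² = 2 × 4.724² = 2 × 22.32 = 44.6.
Round up to the next whole participant.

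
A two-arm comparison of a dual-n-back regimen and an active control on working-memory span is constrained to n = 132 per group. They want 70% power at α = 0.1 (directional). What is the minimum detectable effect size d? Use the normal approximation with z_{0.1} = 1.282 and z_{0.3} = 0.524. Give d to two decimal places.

For two independent groups of n = 132 each: d_min = (z_{α} + z_β)·√(2/n).
z-sum = 1.282 + 0.524 = 1.806.
d_min = 1.806 × √(2/132) = 1.806 × 0.1231 = 0.222.

d_min ≈ 0.22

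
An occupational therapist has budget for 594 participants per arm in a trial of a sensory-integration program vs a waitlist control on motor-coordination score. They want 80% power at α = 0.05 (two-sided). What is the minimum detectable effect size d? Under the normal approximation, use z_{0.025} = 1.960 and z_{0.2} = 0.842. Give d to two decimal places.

d_min ≈ 0.16

For two independent groups of n = 594 each: d_min = (z_{α/2} + z_β)·√(2/n).
z-sum = 1.960 + 0.842 = 2.802.
d_min = 2.802 × √(2/594) = 2.802 × 0.0580 = 0.163.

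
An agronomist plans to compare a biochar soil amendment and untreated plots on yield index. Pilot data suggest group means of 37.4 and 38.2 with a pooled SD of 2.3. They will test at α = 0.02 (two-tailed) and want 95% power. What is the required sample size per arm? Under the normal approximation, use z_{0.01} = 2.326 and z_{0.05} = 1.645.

Cohen's d = |M₁ − M₂| / SD_pooled = |37.4 − 38.2| / 2.3 = 0.8 / 2.3 = 0.348.
For two independent groups with equal n: n = 2·((z_{α/2} + z_β) / d)².
z_{α/2} + z_β = 2.326 + 1.645 = 3.971.
n = 2 × (3.971 / 0.348)² = 2 × 11.411² = 2 × 130.21 = 260.4.
Round up to the next whole participant.

n = 261 per group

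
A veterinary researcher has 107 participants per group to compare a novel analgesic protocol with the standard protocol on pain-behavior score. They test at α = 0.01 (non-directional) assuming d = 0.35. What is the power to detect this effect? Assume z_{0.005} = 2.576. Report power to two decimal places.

For two equal groups, power = Φ(d·√(n/2) − z_{α/2}).
d·√(n/2) = 0.35 × √(107/2) = 0.35 × 7.314 = 2.560.
z_β = 2.560 − 2.576 = -0.016.
Power = Φ(-0.016) = 0.494.

power ≈ 0.49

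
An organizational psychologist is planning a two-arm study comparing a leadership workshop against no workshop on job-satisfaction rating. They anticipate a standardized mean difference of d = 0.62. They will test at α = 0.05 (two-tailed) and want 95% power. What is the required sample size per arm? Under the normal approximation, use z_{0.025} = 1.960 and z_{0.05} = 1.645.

For two independent groups with equal n: n = 2·((z_{α/2} + z_β) / d)².
z_{α/2} + z_β = 1.960 + 1.645 = 3.605.
n = 2 × (3.605 / 0.62)² = 2 × 5.815² = 2 × 33.81 = 67.6.
Round up to the next whole participant.

n = 68 per group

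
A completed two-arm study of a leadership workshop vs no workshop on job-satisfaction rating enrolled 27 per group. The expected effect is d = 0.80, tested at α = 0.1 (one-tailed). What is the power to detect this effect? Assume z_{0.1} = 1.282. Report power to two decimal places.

For two equal groups, power = Φ(d·√(n/2) − z_{α}).
d·√(n/2) = 0.80 × √(27/2) = 0.80 × 3.674 = 2.939.
z_β = 2.939 − 1.282 = 1.657.
Power = Φ(1.657) = 0.951.

power ≈ 0.95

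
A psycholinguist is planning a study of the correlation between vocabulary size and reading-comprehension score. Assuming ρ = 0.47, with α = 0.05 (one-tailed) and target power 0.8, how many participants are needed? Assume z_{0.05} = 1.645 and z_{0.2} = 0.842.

Fisher's z: C = ½·ln((1+r)/(1−r)) = ½·ln(2.7736) = 0.5101.
n = ((z_{α} + z_β)/C)² + 3.
(1.645 + 0.842) / 0.5101 = 2.487 / 0.5101 = 4.876.
n = 4.876² + 3 = 23.77 + 3 = 26.8.
Round up.

n = 27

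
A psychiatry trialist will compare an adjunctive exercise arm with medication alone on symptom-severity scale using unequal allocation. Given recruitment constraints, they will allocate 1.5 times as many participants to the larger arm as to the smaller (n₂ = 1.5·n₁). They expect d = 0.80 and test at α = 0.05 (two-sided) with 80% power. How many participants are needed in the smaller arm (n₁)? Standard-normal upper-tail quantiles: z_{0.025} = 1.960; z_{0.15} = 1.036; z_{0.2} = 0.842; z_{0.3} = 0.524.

n₁ = 21

With allocation ratio k = n₂/n₁ = 1.5, Var(x̄₁−x̄₂) = σ²(1/n₁ + 1/(k·n₁)) = σ²·(k+1)/(k·n₁).
So n₁ = (1 + 1/k)·((z_{α/2} + z_β)/d)² = 1.667 × (2.802/0.80)².
n₁ = 1.667 × 12.27 = 20.4.
Round up: n₁ = 21, giving n₂ = ⌈1.5 × 21⌉ = ⌈31.5⌉ = 32.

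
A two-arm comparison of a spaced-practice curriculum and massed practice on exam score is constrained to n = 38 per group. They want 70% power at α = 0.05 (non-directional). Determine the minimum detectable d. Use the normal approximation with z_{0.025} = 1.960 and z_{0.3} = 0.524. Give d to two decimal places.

For two independent groups of n = 38 each: d_min = (z_{α/2} + z_β)·√(2/n).
z-sum = 1.960 + 0.524 = 2.484.
d_min = 2.484 × √(2/38) = 2.484 × 0.2294 = 0.570.

d_min ≈ 0.57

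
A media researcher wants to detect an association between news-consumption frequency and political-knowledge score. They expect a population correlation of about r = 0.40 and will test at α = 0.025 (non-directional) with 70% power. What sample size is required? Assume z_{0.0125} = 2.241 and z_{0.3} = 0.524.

Fisher's z: C = ½·ln((1+r)/(1−r)) = ½·ln(2.3333) = 0.4236.
n = ((z_{α/2} + z_β)/C)² + 3.
(2.241 + 0.524) / 0.4236 = 2.765 / 0.4236 = 6.527.
n = 6.527² + 3 = 42.61 + 3 = 45.6.
Round up.

n = 46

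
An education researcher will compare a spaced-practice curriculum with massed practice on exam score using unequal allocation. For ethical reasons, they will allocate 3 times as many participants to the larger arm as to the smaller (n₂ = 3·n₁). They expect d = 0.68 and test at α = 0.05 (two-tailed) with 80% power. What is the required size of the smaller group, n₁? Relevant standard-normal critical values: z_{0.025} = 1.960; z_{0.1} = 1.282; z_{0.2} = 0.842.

With allocation ratio k = n₂/n₁ = 3, Var(x̄₁−x̄₂) = σ²(1/n₁ + 1/(k·n₁)) = σ²·(k+1)/(k·n₁).
So n₁ = (1 + 1/k)·((z_{α/2} + z_β)/d)² = 1.333 × (2.802/0.68)².
n₁ = 1.333 × 16.98 = 22.6.
Round up: n₁ = 23, giving n₂ = 3 × 23 = 69.

n₁ = 23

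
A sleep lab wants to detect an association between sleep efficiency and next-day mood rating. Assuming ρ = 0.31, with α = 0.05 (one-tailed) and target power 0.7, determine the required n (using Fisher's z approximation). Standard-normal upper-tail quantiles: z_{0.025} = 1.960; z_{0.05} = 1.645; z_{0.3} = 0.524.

Fisher's z: C = ½·ln((1+r)/(1−r)) = ½·ln(1.8986) = 0.3205.
n = ((z_{α} + z_β)/C)² + 3.
(1.645 + 0.524) / 0.3205 = 2.169 / 0.3205 = 6.768.
n = 6.768² + 3 = 45.80 + 3 = 48.8.
Round up.

n = 49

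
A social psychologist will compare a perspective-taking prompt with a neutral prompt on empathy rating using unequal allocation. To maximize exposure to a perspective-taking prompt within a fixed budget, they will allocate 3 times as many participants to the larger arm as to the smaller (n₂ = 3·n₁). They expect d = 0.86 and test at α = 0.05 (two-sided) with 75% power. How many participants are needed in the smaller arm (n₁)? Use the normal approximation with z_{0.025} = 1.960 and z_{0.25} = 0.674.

n₁ = 13

With allocation ratio k = n₂/n₁ = 3, Var(x̄₁−x̄₂) = σ²(1/n₁ + 1/(k·n₁)) = σ²·(k+1)/(k·n₁).
So n₁ = (1 + 1/k)·((z_{α/2} + z_β)/d)² = 1.333 × (2.634/0.86)².
n₁ = 1.333 × 9.38 = 12.5.
Round up: n₁ = 13, giving n₂ = 3 × 13 = 39.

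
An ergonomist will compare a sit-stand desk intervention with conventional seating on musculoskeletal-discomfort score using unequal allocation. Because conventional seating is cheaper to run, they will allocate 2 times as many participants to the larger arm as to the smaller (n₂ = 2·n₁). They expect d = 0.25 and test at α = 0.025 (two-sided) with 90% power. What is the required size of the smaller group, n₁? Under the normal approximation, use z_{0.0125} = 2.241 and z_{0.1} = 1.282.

n₁ = 298

With allocation ratio k = n₂/n₁ = 2, Var(x̄₁−x̄₂) = σ²(1/n₁ + 1/(k·n₁)) = σ²·(k+1)/(k·n₁).
So n₁ = (1 + 1/k)·((z_{α/2} + z_β)/d)² = 1.500 × (3.523/0.25)².
n₁ = 1.500 × 198.58 = 297.9.
Round up: n₁ = 298, giving n₂ = 2 × 298 = 596.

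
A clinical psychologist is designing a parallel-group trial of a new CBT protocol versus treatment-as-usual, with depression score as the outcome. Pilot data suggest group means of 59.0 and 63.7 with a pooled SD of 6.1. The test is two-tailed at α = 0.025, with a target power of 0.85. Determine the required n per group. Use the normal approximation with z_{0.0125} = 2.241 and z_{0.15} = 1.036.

Cohen's d = |M₁ − M₂| / SD_pooled = |59.0 − 63.7| / 6.1 = 4.7 / 6.1 = 0.770.
For two independent groups with equal n: n = 2·((z_{α/2} + z_β) / d)².
z_{α/2} + z_β = 2.241 + 1.036 = 3.277.
n = 2 × (3.277 / 0.770)² = 2 × 4.256² = 2 × 18.11 = 36.2.
Round up to the next whole participant.

n = 37 per group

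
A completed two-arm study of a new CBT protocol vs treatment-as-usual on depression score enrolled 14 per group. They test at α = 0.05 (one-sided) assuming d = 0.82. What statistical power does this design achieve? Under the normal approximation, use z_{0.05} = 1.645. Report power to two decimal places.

For two equal groups, power = Φ(d·√(n/2) − z_{α}).
d·√(n/2) = 0.82 × √(14/2) = 0.82 × 2.646 = 2.170.
z_β = 2.170 − 1.645 = 0.525.
Power = Φ(0.525) = 0.700.

power ≈ 0.70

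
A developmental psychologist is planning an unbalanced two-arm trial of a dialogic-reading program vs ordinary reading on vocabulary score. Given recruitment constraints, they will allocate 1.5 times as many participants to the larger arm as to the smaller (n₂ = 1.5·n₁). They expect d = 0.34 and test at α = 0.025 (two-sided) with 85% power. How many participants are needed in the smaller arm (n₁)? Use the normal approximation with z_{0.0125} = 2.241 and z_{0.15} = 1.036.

n₁ = 155

With allocation ratio k = n₂/n₁ = 1.5, Var(x̄₁−x̄₂) = σ²(1/n₁ + 1/(k·n₁)) = σ²·(k+1)/(k·n₁).
So n₁ = (1 + 1/k)·((z_{α/2} + z_β)/d)² = 1.667 × (3.277/0.34)².
n₁ = 1.667 × 92.90 = 154.8.
Round up: n₁ = 155, giving n₂ = ⌈1.5 × 155⌉ = ⌈232.5⌉ = 233.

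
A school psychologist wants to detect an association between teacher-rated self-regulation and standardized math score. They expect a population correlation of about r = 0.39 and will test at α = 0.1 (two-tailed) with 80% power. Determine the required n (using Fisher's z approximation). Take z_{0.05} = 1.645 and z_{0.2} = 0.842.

n = 40

Fisher's z: C = ½·ln((1+r)/(1−r)) = ½·ln(2.2787) = 0.4118.
n = ((z_{α/2} + z_β)/C)² + 3.
(1.645 + 0.842) / 0.4118 = 2.487 / 0.4118 = 6.039.
n = 6.039² + 3 = 36.47 + 3 = 39.5.
Round up.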